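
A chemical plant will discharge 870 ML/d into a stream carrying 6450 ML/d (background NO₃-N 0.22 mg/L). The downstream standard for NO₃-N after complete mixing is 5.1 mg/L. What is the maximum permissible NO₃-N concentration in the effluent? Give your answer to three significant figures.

At the limit, (Qr·Cr + Qe·Cₑ)/(Qr + Qe) = 5.1:
Cₑ = (7320·5.1 − 6450·0.2200) / 870.0 = 41.28 mg/L.

41.3 mg/L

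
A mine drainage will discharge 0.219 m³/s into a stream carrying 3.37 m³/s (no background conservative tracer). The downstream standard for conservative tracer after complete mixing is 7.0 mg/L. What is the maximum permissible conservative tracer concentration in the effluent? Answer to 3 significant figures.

115 mg/L

At the limit, (Qr·Cr + Qe·Cₑ)/(Qr + Qe) = 7.0:
Cₑ = (3.589·7.0 − 3.370·0) / 0.2190 = 114.7 mg/L.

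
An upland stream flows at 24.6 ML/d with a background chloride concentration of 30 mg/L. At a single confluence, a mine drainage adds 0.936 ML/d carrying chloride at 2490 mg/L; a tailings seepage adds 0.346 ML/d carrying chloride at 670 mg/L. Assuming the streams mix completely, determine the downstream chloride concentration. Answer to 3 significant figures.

After mixing, C = (24.60·30.00 + 0.9360·2490 + 0.3460·670.0) / 25.88 = 3300/25.88 = 127.5 mg/L.

128 mg/L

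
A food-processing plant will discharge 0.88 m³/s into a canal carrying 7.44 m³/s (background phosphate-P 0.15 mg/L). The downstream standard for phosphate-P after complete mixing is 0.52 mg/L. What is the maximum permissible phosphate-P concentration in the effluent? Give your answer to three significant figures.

3.65 mg/L

At the limit, (Qr·Cr + Qe·Cₑ)/(Qr + Qe) = 0.52:
Cₑ = (8.320·0.52 − 7.440·0.1500) / 0.8800 = 3.648 mg/L.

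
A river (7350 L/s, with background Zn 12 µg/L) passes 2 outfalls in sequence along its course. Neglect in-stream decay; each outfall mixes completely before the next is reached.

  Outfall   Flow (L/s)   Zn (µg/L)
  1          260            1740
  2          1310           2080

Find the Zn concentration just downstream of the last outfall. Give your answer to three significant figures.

Below outfall 1: Q → 7610 L/s, C = (7350·12.00 + 260.0·1740)/7610 = 71.04 µg/L.
Below outfall 2: Q → 8920 L/s, C = (7610·71.04 + 1310·2080)/8920 = 366.1 µg/L.

366 µg/L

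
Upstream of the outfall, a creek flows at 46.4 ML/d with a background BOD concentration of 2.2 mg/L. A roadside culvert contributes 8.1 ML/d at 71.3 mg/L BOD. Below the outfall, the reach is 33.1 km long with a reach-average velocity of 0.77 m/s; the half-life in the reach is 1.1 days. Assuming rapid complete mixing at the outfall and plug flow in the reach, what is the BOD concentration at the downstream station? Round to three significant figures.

9.11 mg/L

After mixing, C = (46.40·2.200 + 8.100·71.30) / 54.50 = 679.6/54.50 = 12.47 mg/L.
Travel time t = 33.1·1000 / 0.77 = 42990 s = 11.94 h.
Half-life 1.1 d → k = ln 2 / 1.1 = 0.6301 d⁻¹.
Applying C = C₀e^(−kt): 12.47 × 0.7309 = 9.114 mg/L.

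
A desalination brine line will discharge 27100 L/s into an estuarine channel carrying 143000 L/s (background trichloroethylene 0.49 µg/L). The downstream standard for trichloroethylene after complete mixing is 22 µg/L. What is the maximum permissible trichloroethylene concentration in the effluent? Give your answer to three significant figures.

At the limit, (Qr·Cr + Qe·Cₑ)/(Qr + Qe) = 22:
Cₑ = (170100·22 − 143000·0.4900) / 27100 = 135.5 µg/L.

136 µg/L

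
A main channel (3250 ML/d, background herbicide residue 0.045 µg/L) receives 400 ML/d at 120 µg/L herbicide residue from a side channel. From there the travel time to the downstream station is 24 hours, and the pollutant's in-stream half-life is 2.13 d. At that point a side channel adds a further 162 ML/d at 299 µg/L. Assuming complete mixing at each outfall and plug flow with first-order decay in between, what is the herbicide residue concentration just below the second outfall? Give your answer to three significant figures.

Mixed concentration C = ΣQC/ΣQ = (3250·0.04500 + 400.0·120.0) / 3650 = 48150/3650 = 13.19 µg/L; combined flow 3650 ML/d.
Half-life 2.13 d → k = ln 2 / 2.13 = 0.3254 d⁻¹.
First-order decay: C = 13.19·exp(−k·t) = 13.19·0.7222 = 9.527 µg/L.
At the second outfall, C = (3650·9.527 + 162.0·299.0) / (3650 + 162.0) = 21.83 µg/L.

21.8 µg/L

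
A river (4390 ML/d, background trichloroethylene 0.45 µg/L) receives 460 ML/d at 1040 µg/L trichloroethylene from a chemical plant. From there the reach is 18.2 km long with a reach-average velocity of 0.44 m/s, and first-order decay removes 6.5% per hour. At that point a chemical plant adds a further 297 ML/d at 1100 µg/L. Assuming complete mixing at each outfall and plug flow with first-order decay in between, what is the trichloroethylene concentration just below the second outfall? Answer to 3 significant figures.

Mass balance: C = (4390·0.4500 + 460.0·1040) / 4850 = 480400/4850 = 99.05 µg/L; combined flow 4850 ML/d.
Travel time t = 18.2·1000 / 0.44 = 41360 s = 11.49 h.
6.5%/h lost → k = −ln(1 − 0.065) = 0.06721 h⁻¹.
Applying C = C₀e^(−kt): 99.05 × 0.4620 = 45.76 µg/L.
At the second outfall, C = (4850·45.76 + 297.0·1100) / (4850 + 297.0) = 106.6 µg/L.

107 µg/L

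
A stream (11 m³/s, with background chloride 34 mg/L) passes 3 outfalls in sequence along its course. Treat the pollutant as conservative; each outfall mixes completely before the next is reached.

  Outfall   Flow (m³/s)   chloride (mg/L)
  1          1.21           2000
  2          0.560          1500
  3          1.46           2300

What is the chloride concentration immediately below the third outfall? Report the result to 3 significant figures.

491 mg/L

Below outfall 1: Q → 12.21 m³/s, C = (11.00·34.00 + 1.210·2000)/12.21 = 228.8 mg/L.
Below outfall 2: Q → 12.77 m³/s, C = (12.21·228.8 + 0.5600·1500)/12.77 = 284.6 mg/L.
Below outfall 3: Q → 14.23 m³/s, C = (12.77·284.6 + 1.460·2300)/14.23 = 491.4 mg/L.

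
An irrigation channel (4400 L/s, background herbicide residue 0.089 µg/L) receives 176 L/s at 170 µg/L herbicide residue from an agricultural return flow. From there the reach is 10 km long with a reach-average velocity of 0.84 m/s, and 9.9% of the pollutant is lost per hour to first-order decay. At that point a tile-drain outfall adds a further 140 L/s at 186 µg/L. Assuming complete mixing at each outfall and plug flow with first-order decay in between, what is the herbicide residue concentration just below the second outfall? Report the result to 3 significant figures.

10.1 µg/L

Mixed concentration C = ΣQC/ΣQ = (4400·0.08900 + 176.0·170.0) / 4576 = 30310/4576 = 6.624 µg/L; combined flow 4576 L/s.
Travel time t = 10·1000 / 0.84 = 11900 s = 3.307 h.
9.9%/h lost → k = −ln(1 − 0.099) = 0.1043 h⁻¹.
Decay over the reach: 6.624·exp(−kt) = 6.624·0.7084 = 4.692 µg/L.
Second outfall: C = (4576·4.692 + 140.0·186.0)/4716 = 10.07 µg/L.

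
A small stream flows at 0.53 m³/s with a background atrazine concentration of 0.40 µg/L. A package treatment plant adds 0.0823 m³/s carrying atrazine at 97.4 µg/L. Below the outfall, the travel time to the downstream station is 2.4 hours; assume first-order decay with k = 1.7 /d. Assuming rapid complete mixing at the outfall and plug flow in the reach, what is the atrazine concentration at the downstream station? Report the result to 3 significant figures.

Mass balance: C = (0.5300·0.4000 + 0.08230·97.40) / 0.6123 = 8.228/0.6123 = 13.44 µg/L.
First-order decay: C = 13.44·exp(−k·t) = 13.44·0.8437 = 11.34 µg/L.

11.3 µg/L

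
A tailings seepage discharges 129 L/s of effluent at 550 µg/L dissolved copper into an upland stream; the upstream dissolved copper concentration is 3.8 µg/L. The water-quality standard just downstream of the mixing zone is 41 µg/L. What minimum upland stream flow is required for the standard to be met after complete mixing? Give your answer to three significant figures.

1770 L/s

Set C_mix = 41: (Q·3.800 + 129.0·550.0) / (Q + 129.0) = 41
→ Q = 129.0·(550.0 − 41)/(41 − 3.800) = 1765 L/s.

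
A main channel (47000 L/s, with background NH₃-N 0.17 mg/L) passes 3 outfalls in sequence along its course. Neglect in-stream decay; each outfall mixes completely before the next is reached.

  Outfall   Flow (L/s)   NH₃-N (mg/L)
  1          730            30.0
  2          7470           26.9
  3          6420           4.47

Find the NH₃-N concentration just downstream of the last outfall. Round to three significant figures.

4.21 mg/L

After outfall 1: Q = 47000 + 730.0 = 47730 L/s; C = (47000·0.1700 + 730.0·30.00)/47730 = 0.6262 mg/L.
After outfall 2: Q = 47730 + 7470 = 55200 L/s; C = (47730·0.6262 + 7470·26.90)/55200 = 4.182 mg/L.
After outfall 3: Q = 55200 + 6420 = 61620 L/s; C = (55200·4.182 + 6420·4.470)/61620 = 4.212 mg/L.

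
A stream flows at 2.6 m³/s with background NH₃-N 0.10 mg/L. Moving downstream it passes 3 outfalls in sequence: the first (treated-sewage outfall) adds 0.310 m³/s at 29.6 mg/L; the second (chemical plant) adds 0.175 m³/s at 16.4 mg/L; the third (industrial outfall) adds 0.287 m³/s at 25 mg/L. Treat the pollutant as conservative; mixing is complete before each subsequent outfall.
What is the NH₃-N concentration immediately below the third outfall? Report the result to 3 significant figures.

Outfall 1: combined Q = 2.910 m³/s; C = (2.600·0.1000 + 0.3100·29.60)/2.910 = 3.243 mg/L.
Outfall 2: combined Q = 3.085 m³/s; C = (2.910·3.243 + 0.1750·16.40)/3.085 = 3.989 mg/L.
Outfall 3: combined Q = 3.372 m³/s; C = (3.085·3.989 + 0.2870·25.00)/3.372 = 5.777 mg/L.

5.78 mg/L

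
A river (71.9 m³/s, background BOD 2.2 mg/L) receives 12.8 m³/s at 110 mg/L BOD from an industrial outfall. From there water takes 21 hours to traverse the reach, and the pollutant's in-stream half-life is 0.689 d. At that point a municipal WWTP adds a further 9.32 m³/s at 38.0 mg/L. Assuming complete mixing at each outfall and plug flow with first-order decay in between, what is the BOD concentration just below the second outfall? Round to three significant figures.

After mixing, C = (71.90·2.200 + 12.80·110.0) / 84.70 = 1566/84.70 = 18.49 mg/L; combined flow 84.70 m³/s.
Half-life 0.689 d → k = ln 2 / 0.689 = 1.006 d⁻¹.
Decay over the reach: 18.49·exp(−kt) = 18.49·0.4147 = 7.668 mg/L.
At the second outfall, C = (84.70·7.668 + 9.320·38.00) / (84.70 + 9.320) = 10.67 mg/L.

10.7 mg/L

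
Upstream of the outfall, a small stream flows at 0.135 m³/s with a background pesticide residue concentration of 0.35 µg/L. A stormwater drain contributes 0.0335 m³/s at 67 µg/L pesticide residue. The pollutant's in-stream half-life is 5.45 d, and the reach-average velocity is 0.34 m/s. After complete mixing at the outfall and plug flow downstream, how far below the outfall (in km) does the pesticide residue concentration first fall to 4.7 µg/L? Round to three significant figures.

245 km

Mass balance: C = (0.1350·0.3500 + 0.03350·67.00) / 0.1685 = 2.292/0.1685 = 13.60 µg/L.
Half-life 5.45 d → k = ln 2 / 5.45 = 0.1272 d⁻¹.
Set 13.60·exp(−k·t) = 4.7 → t = ln(13.60/4.7)/k = 721800 s = 200.5 h.
Distance = v·t = 0.34·721800 = 245400 m = 245.4 km.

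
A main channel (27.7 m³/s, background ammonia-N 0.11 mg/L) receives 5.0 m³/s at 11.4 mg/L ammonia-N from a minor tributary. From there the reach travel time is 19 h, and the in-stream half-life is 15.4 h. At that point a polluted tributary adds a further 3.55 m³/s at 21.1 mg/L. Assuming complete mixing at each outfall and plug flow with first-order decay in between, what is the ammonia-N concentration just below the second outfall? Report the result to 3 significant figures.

2.77 mg/L

After mixing, C = (27.70·0.1100 + 5.000·11.40) / 32.70 = 60.05/32.70 = 1.836 mg/L; combined flow 32.70 m³/s.
Half-life 15.4 h → k = ln 2 / 15.4 = 0.04501 h⁻¹ = 1.080 d⁻¹.
Applying C = C₀e^(−kt): 1.836 × 0.4252 = 0.7808 mg/L.
At the second outfall, C = (32.70·0.7808 + 3.550·21.10) / (32.70 + 3.550) = 2.771 mg/L.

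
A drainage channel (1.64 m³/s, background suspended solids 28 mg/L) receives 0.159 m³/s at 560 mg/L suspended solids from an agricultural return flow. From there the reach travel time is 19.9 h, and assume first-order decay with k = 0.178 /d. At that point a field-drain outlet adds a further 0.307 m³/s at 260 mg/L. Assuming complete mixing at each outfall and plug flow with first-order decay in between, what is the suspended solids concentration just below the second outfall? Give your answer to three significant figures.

Mass balance: C = (1.640·28.00 + 0.1590·560.0) / 1.799 = 135.0/1.799 = 75.02 mg/L; combined flow 1.799 m³/s.
Decay over the reach: 75.02·exp(−kt) = 75.02·0.8628 = 64.73 mg/L.
At the second outfall, C = (1.799·64.73 + 0.3070·260.0) / (1.799 + 0.3070) = 93.19 mg/L.

93.2 mg/L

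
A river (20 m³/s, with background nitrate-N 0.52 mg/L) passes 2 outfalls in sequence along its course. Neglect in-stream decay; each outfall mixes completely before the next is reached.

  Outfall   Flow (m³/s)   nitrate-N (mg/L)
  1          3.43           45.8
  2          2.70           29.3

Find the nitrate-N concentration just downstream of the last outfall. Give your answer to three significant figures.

Below outfall 1: Q → 23.43 m³/s, C = (20.00·0.5200 + 3.430·45.80)/23.43 = 7.149 mg/L.
Below outfall 2: Q → 26.13 m³/s, C = (23.43·7.149 + 2.700·29.30)/26.13 = 9.438 mg/L.

9.44 mg/L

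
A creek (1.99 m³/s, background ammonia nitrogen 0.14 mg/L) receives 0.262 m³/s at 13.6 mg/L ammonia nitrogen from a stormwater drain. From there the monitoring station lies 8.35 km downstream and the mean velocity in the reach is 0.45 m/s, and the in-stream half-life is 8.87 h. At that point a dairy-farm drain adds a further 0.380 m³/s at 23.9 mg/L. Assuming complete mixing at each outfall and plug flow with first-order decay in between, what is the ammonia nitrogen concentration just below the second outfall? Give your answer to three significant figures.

4.43 mg/L

After mixing, C = (1.990·0.1400 + 0.2620·13.60) / 2.252 = 3.842/2.252 = 1.706 mg/L; combined flow 2.252 m³/s.
Travel time t = 8.35·1000 / 0.45 = 18560 s = 5.154 h.
Half-life 8.87 h → k = ln 2 / 8.87 = 0.07815 h⁻¹ = 1.875 d⁻¹.
Decay over the reach: 1.706·exp(−kt) = 1.706·0.6685 = 1.140 mg/L.
At the second outfall, C = (2.252·1.140 + 0.3800·23.90) / (2.252 + 0.3800) = 4.426 mg/L.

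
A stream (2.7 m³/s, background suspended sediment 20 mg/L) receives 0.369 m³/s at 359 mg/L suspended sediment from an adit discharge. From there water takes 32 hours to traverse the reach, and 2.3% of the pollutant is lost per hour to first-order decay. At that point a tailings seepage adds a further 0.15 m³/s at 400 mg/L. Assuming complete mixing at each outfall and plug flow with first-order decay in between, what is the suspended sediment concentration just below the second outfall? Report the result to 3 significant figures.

46.2 mg/L

Conservation of mass: C = (2.700·20.00 + 0.3690·359.0) / 3.069 = 186.5/3.069 = 60.76 mg/L; combined flow 3.069 m³/s.
2.3%/h lost → k = −ln(1 − 0.023) = 0.02327 h⁻¹.
Decay over the reach: 60.76·exp(−kt) = 60.76·0.4749 = 28.86 mg/L.
Second outfall: C = (3.069·28.86 + 0.1500·400.0)/3.219 = 46.15 mg/L.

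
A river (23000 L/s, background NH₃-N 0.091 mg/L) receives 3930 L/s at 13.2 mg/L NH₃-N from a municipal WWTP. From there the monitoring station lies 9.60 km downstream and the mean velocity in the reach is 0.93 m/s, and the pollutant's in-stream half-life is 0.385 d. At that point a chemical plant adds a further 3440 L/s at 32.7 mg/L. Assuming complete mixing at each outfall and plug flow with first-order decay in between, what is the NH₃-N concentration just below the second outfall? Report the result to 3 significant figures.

Mixed concentration C = ΣQC/ΣQ = (23000·0.09100 + 3930·13.20) / 26930 = 53970/26930 = 2.004 mg/L; combined flow 26930 L/s.
Travel time t = 9.60·1000 / 0.93 = 10320 s = 2.867 h.
Half-life 0.385 d → k = ln 2 / 0.385 = 1.800 d⁻¹.
First-order decay: C = 2.004·exp(−k·t) = 2.004·0.8065 = 1.616 mg/L.
At the second outfall, C = (26930·1.616 + 3440·32.70) / (26930 + 3440) = 5.137 mg/L.

5.14 mg/L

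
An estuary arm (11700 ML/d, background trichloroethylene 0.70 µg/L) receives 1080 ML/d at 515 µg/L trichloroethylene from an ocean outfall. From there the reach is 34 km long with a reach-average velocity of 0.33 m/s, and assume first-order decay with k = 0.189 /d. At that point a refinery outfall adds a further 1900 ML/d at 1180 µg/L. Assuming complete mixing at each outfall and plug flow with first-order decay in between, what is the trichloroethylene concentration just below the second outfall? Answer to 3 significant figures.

183 µg/L

Flow-weighted average: C = (11700·0.7000 + 1080·515.0) / 12780 = 564400/12780 = 44.16 µg/L; combined flow 12780 ML/d.
Travel time t = 34·1000 / 0.33 = 103000 s = 28.62 h.
Decay over the reach: 44.16·exp(−kt) = 44.16·0.7982 = 35.25 µg/L.
Second outfall: C = (12780·35.25 + 1900·1180)/14680 = 183.4 µg/L.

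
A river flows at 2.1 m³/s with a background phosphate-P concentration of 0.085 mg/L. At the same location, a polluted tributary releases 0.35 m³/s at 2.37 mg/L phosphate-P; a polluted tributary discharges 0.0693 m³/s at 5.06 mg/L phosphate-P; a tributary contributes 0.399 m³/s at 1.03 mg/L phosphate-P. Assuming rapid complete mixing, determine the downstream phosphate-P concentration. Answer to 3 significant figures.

0.606 mg/L

Mass balance: C = (2.100·0.08500 + 0.3500·2.370 + 0.06930·5.060 + 0.3990·1.030) / 2.918 = 1.770/2.918 = 0.6064 mg/L.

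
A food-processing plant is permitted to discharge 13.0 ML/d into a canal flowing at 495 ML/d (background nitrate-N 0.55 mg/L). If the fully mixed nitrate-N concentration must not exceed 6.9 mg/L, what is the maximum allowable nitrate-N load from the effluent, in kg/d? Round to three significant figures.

3230 kg/d

Mass balance at the limit: 495.0·0.5500 + 13.00·Cₑ = 508.0·6.9 → Cₑ = 248.7 mg/L.
13.00 ML/d = 0.1505 m³/s. Load = 0.1505 m³/s × 248.7 g/m³ × 86 400 s/d = 3233 kg/d.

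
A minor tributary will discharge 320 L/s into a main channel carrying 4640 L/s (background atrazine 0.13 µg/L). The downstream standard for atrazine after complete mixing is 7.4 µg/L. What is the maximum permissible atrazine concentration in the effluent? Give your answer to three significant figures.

At the limit, (Qr·Cr + Qe·Cₑ)/(Qr + Qe) = 7.4:
Cₑ = (4960·7.4 − 4640·0.1300) / 320.0 = 112.8 µg/L.

113 µg/L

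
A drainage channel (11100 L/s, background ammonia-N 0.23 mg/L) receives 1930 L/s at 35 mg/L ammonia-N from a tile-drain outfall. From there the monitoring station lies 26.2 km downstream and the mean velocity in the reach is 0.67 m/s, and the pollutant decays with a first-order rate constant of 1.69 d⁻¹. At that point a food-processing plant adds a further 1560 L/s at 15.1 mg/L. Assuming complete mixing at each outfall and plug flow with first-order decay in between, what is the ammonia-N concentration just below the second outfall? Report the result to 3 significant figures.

3.85 mg/L

After mixing, C = (11100·0.2300 + 1930·35.00) / 13030 = 70100/13030 = 5.380 mg/L; combined flow 13030 L/s.
Travel time t = 26.2·1000 / 0.67 = 39100 s = 10.86 h.
Decay over the reach: 5.380·exp(−kt) = 5.380·0.4654 = 2.504 mg/L.
At the second outfall, C = (13030·2.504 + 1560·15.10) / (13030 + 1560) = 3.851 mg/L.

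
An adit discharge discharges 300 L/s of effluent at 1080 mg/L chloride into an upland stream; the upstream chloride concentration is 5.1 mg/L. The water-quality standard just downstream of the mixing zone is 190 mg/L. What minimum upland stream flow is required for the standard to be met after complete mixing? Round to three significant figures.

Set C_mix = 190: (Q·5.100 + 300.0·1080) / (Q + 300.0) = 190
→ Q = 300.0·(1080 − 190)/(190 − 5.100) = 1444 L/s.

1440 L/s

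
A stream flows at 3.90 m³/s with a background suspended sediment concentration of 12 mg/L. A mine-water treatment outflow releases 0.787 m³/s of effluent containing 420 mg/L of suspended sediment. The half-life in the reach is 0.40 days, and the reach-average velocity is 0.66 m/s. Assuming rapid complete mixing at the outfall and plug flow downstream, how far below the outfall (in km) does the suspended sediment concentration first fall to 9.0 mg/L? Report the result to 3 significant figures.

72.1 km

After mixing, C = (3.900·12.00 + 0.7870·420.0) / 4.687 = 377.3/4.687 = 80.51 mg/L.
Half-life 0.40 d → k = ln 2 / 0.40 = 1.733 d⁻¹.
Set 80.51·exp(−k·t) = 9.0 → t = ln(80.51/9.0)/k = 109200 s = 30.35 h.
Distance = v·t = 0.66·109200 = 72100 m = 72.10 km.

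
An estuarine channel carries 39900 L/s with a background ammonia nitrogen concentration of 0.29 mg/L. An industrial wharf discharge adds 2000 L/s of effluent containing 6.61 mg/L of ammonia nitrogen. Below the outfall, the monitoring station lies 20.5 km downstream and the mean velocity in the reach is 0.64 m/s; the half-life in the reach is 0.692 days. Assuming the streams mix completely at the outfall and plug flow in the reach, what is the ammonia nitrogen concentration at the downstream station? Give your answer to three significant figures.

Flow-weighted average: C = (39900·0.2900 + 2000·6.610) / 41900 = 24790/41900 = 0.5917 mg/L.
Travel time t = 20.5·1000 / 0.64 = 32030 s = 8.898 h.
Half-life 0.692 d → k = ln 2 / 0.692 = 1.002 d⁻¹.
First-order decay: C = 0.5917·exp(−k·t) = 0.5917·0.6898 = 0.4081 mg/L.

0.408 mg/L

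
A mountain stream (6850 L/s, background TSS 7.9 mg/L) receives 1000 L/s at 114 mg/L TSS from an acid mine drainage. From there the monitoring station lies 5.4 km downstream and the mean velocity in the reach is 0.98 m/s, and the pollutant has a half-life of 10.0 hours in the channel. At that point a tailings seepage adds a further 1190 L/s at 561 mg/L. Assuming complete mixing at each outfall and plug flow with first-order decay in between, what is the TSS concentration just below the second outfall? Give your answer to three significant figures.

90.6 mg/L

Conservation of mass: C = (6850·7.900 + 1000·114.0) / 7850 = 168100/7850 = 21.42 mg/L; combined flow 7850 L/s.
Travel time t = 5.4·1000 / 0.98 = 5510 s = 1.531 h.
Half-life 10.0 h → k = ln 2 / 10.0 = 0.06931 h⁻¹ = 1.664 d⁻¹.
Applying C = C₀e^(−kt): 21.42 × 0.8993 = 19.26 mg/L.
At the second outfall, C = (7850·19.26 + 1190·561.0) / (7850 + 1190) = 90.57 mg/L.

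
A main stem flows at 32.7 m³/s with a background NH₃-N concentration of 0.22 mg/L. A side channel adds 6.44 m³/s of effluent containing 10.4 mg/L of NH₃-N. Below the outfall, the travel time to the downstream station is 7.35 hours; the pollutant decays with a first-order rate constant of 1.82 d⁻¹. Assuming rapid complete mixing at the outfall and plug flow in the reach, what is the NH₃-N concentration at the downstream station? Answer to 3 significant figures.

1.09 mg/L

Mass balance: C = (32.70·0.2200 + 6.440·10.40) / 39.14 = 74.17/39.14 = 1.895 mg/L.
First-order decay: C = 1.895·exp(−k·t) = 1.895·0.5727 = 1.085 mg/L.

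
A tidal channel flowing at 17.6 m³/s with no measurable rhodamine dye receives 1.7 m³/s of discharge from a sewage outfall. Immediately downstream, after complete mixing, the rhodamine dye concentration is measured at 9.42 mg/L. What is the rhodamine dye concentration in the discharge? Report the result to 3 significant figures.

107 mg/L

Mass balance: 17.60·0 + 1.700·Cₑ = 19.30·9.420
→ Cₑ = (19.30·9.420 − 17.60·0) / 1.700 = 106.9 mg/L.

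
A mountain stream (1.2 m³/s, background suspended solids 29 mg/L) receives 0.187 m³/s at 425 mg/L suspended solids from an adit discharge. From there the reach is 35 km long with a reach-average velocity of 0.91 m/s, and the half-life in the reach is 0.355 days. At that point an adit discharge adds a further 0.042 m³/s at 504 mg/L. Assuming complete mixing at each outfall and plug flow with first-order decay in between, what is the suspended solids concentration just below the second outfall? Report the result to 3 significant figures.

48.3 mg/L

Conservation of mass: C = (1.200·29.00 + 0.1870·425.0) / 1.387 = 114.3/1.387 = 82.39 mg/L; combined flow 1.387 m³/s.
Travel time t = 35·1000 / 0.91 = 38460 s = 10.68 h.
Half-life 0.355 d → k = ln 2 / 0.355 = 1.953 d⁻¹.
Applying C = C₀e^(−kt): 82.39 × 0.4193 = 34.55 mg/L.
At the second outfall, C = (1.387·34.55 + 0.04200·504.0) / (1.387 + 0.04200) = 48.34 mg/L.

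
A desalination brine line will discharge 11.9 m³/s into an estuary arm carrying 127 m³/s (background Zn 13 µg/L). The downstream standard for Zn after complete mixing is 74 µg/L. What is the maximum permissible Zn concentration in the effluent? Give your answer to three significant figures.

725 µg/L

At the limit, (Qr·Cr + Qe·Cₑ)/(Qr + Qe) = 74:
Cₑ = (138.9·74 − 127.0·13.00) / 11.90 = 725.0 µg/L.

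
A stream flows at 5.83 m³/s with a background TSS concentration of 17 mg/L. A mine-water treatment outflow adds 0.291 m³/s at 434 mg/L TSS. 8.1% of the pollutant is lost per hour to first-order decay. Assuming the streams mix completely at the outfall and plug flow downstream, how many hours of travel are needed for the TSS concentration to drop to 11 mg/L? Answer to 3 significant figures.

14.3 h

After mixing, C = (5.830·17.00 + 0.2910·434.0) / 6.121 = 225.4/6.121 = 36.82 mg/L.
8.1%/h lost → k = −ln(1 − 0.081) = 0.08447 h⁻¹.
36.82·exp(−k·t) = 11 → t = ln(36.82/11)/k = 51500 s = 14.30 h.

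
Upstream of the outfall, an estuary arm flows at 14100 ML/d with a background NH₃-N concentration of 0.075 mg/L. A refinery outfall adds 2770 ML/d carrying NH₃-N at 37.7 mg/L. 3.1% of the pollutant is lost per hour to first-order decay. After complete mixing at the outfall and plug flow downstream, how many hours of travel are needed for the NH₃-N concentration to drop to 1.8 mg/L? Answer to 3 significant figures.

39.5 h

Conservation of mass: C = (14100·0.07500 + 2770·37.70) / 16870 = 105500/16870 = 6.253 mg/L.
3.1%/h lost → k = −ln(1 − 0.031) = 0.03149 h⁻¹.
6.253·exp(−k·t) = 1.8 → t = ln(6.253/1.8)/k = 142400 s = 39.54 h.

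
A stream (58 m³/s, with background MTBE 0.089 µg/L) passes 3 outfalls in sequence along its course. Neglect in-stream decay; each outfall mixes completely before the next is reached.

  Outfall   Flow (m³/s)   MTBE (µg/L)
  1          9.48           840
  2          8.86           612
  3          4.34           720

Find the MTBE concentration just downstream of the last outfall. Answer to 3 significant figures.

Outfall 1: combined Q = 67.48 m³/s; C = (58.00·0.08900 + 9.480·840.0)/67.48 = 118.1 µg/L.
Outfall 2: combined Q = 76.34 m³/s; C = (67.48·118.1 + 8.860·612.0)/76.34 = 175.4 µg/L.
Outfall 3: combined Q = 80.68 m³/s; C = (76.34·175.4 + 4.340·720.0)/80.68 = 204.7 µg/L.

205 µg/L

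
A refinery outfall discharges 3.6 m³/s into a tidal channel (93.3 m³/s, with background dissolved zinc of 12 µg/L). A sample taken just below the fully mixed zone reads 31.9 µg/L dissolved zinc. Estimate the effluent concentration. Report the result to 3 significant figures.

548 µg/L

Mass balance: 93.30·12.00 + 3.600·Cₑ = 96.90·31.90
→ Cₑ = (96.90·31.90 − 93.30·12.00) / 3.600 = 547.6 µg/L.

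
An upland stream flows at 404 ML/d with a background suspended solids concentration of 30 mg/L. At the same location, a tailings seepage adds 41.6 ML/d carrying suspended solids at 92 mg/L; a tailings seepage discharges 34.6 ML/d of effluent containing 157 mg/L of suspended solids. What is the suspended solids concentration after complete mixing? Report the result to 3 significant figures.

44.5 mg/L

Conservation of mass: C = (404.0·30.00 + 41.60·92.00 + 34.60·157.0) / 480.2 = 21380/480.2 = 44.52 mg/L.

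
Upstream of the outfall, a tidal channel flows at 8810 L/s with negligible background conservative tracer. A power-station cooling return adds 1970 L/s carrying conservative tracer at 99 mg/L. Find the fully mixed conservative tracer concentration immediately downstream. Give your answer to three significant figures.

Conservation of mass: C = (8810·0 + 1970·99.00) / 10780 = 195000/10780 = 18.09 mg/L.

18.1 mg/L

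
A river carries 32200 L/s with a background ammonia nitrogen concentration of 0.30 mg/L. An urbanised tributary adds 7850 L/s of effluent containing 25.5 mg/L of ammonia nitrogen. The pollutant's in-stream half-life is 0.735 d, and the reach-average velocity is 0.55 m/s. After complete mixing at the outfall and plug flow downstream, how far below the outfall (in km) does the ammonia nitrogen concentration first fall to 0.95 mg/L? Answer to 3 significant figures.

Mixed concentration C = ΣQC/ΣQ = (32200·0.3000 + 7850·25.50) / 40050 = 209800/40050 = 5.239 mg/L.
Half-life 0.735 d → k = ln 2 / 0.735 = 0.9431 d⁻¹.
Set 5.239·exp(−k·t) = 0.95 → t = ln(5.239/0.95)/k = 156400 s = 43.45 h.
Distance = v·t = 0.55·156400 = 86040 m = 86.04 km.

86.0 km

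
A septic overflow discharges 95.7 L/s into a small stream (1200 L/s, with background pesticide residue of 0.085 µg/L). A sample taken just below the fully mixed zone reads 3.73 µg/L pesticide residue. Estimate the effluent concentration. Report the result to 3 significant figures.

49.4 µg/L

Mass balance: 1200·0.08500 + 95.70·Cₑ = 1296·3.730
→ Cₑ = (1296·3.730 − 1200·0.08500) / 95.70 = 49.44 µg/L.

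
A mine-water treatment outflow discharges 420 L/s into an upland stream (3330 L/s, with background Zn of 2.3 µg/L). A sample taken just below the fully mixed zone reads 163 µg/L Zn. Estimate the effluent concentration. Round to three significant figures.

Mass balance: 3330·2.300 + 420.0·Cₑ = 3750·163.0
→ Cₑ = (3750·163.0 − 3330·2.300) / 420.0 = 1437 µg/L.

1440 µg/L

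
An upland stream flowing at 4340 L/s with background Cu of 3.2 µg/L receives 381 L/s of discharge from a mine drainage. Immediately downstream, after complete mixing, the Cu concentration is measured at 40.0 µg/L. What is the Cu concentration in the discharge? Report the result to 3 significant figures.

Mass balance: 4340·3.200 + 381.0·Cₑ = 4721·40.00
→ Cₑ = (4721·40.00 − 4340·3.200) / 381.0 = 459.2 µg/L.

459 µg/L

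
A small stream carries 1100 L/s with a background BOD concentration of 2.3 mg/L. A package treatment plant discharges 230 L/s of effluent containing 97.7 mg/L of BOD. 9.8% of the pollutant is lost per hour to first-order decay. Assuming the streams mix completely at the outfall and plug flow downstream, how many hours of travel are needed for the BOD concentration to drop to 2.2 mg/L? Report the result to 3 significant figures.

Mixed concentration C = ΣQC/ΣQ = (1100·2.300 + 230.0·97.70) / 1330 = 25000/1330 = 18.80 mg/L.
9.8%/h lost → k = −ln(1 − 0.098) = 0.1031 h⁻¹.
18.80·exp(−k·t) = 2.2 → t = ln(18.80/2.2)/k = 74880 s = 20.80 h.

20.8 h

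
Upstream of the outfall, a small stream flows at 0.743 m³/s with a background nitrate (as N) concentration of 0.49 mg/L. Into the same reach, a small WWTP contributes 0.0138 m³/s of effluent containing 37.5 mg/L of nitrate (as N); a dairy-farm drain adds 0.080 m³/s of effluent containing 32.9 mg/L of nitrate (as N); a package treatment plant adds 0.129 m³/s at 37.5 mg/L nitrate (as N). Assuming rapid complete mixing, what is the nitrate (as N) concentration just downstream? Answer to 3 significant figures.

8.65 mg/L

After mixing, C = (0.7430·0.4900 + 0.01380·37.50 + 0.08000·32.90 + 0.1290·37.50) / 0.9658 = 8.351/0.9658 = 8.647 mg/L.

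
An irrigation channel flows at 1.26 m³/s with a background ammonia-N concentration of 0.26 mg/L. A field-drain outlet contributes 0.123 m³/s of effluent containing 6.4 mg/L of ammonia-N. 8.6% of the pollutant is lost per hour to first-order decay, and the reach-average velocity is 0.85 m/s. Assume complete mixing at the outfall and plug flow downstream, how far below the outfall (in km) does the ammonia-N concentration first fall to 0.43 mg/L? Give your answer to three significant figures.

21.4 km

Mass balance: C = (1.260·0.2600 + 0.1230·6.400) / 1.383 = 1.115/1.383 = 0.8061 mg/L.
8.6%/h lost → k = −ln(1 − 0.086) = 0.08992 h⁻¹.
Set 0.8061·exp(−k·t) = 0.43 → t = ln(0.8061/0.43)/k = 25160 s = 6.988 h.
Distance = v·t = 0.85·25160 = 21380 m = 21.38 km.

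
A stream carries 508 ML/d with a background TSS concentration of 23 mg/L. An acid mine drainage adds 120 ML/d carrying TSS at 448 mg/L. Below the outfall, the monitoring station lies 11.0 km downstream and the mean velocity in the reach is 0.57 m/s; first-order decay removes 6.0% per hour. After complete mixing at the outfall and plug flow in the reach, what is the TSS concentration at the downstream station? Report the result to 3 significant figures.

74.8 mg/L

After mixing, C = (508.0·23.00 + 120.0·448.0) / 628.0 = 65440/628.0 = 104.2 mg/L.
Travel time t = 11.0·1000 / 0.57 = 19300 s = 5.361 h.
6.0%/h lost → k = −ln(1 − 0.06) = 0.06188 h⁻¹.
Decay over the reach: 104.2·exp(−kt) = 104.2·0.7177 = 74.79 mg/L.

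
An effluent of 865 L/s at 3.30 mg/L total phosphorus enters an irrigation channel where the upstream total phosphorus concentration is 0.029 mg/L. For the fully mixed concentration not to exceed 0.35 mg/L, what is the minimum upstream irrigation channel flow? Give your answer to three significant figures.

Set C_mix = 0.35: (Q·0.02900 + 865.0·3.300) / (Q + 865.0) = 0.35
→ Q = 865.0·(3.300 − 0.35)/(0.35 − 0.02900) = 7949 L/s.

7950 L/s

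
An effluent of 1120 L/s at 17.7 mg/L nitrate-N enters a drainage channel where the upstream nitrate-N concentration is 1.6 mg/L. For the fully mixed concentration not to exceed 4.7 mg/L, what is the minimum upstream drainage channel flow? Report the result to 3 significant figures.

Set C_mix = 4.7: (Q·1.600 + 1120·17.70) / (Q + 1120) = 4.7
→ Q = 1120·(17.70 − 4.7)/(4.7 − 1.600) = 4697 L/s.

4700 L/s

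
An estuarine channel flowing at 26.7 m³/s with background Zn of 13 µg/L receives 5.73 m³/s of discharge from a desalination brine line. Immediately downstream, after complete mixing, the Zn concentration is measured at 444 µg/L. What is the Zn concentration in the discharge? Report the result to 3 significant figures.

2450 µg/L

Mass balance: 26.70·13.00 + 5.730·Cₑ = 32.43·444.0
→ Cₑ = (32.43·444.0 − 26.70·13.00) / 5.730 = 2452 µg/L.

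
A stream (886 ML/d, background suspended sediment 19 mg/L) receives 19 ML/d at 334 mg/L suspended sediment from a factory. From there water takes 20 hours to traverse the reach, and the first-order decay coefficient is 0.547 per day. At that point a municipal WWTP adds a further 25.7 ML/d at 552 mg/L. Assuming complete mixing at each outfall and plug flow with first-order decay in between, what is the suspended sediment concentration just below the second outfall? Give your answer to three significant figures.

31.0 mg/L

Conservation of mass: C = (886.0·19.00 + 19.00·334.0) / 905.0 = 23180/905.0 = 25.61 mg/L; combined flow 905.0 ML/d.
After decay, C = 25.61 × e^(−kt) = 25.61 × 0.6339 = 16.24 mg/L.
At the second outfall, C = (905.0·16.24 + 25.70·552.0) / (905.0 + 25.70) = 31.03 mg/L.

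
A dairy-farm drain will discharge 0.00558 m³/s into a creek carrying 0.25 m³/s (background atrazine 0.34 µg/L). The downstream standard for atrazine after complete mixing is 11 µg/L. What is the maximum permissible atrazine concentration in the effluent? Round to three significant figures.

At the limit, (Qr·Cr + Qe·Cₑ)/(Qr + Qe) = 11:
Cₑ = (0.2556·11 − 0.2500·0.3400) / 0.005580 = 488.6 µg/L.

489 µg/L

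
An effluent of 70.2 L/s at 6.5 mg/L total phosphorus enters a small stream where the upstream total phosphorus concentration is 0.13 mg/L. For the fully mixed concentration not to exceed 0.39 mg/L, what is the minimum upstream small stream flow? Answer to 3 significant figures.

1650 L/s

Set C_mix = 0.39: (Q·0.1300 + 70.20·6.500) / (Q + 70.20) = 0.39
→ Q = 70.20·(6.500 − 0.39)/(0.39 − 0.1300) = 1650 L/s.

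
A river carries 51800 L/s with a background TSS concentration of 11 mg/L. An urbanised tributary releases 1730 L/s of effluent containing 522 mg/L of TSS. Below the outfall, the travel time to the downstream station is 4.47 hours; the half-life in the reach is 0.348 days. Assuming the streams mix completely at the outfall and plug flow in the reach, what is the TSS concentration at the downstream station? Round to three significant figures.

Conservation of mass: C = (51800·11.00 + 1730·522.0) / 53530 = 1473000/53530 = 27.51 mg/L.
Half-life 0.348 d → k = ln 2 / 0.348 = 1.992 d⁻¹.
After decay, C = 27.51 × e^(−kt) = 27.51 × 0.6901 = 18.99 mg/L.

19.0 mg/L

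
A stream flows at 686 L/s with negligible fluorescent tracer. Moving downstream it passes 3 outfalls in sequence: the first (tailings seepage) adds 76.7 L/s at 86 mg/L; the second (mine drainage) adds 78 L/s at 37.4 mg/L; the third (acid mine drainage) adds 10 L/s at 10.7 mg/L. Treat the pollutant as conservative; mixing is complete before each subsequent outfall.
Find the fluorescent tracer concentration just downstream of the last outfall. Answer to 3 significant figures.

After outfall 1: Q = 686.0 + 76.70 = 762.7 L/s; C = (686.0·0 + 76.70·86.00)/762.7 = 8.648 mg/L.
After outfall 2: Q = 762.7 + 78.00 = 840.7 L/s; C = (762.7·8.648 + 78.00·37.40)/840.7 = 11.32 mg/L.
After outfall 3: Q = 840.7 + 10.00 = 850.7 L/s; C = (840.7·11.32 + 10.00·10.70)/850.7 = 11.31 mg/L.

11.3 mg/L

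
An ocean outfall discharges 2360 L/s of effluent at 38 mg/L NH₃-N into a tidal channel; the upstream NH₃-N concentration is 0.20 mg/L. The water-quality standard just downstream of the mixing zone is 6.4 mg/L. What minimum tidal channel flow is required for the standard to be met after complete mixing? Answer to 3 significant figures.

Set C_mix = 6.4: (Q·0.2000 + 2360·38.00) / (Q + 2360) = 6.4
→ Q = 2360·(38.00 − 6.4)/(6.4 − 0.2000) = 12030 L/s.

12000 L/s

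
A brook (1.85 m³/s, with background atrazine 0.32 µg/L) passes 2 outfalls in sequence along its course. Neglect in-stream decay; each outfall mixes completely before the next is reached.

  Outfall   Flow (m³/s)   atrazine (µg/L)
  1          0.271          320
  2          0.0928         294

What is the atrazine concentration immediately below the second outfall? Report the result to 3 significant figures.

Outfall 1: combined Q = 2.121 m³/s; C = (1.850·0.3200 + 0.2710·320.0)/2.121 = 41.17 µg/L.
Outfall 2: combined Q = 2.214 m³/s; C = (2.121·41.17 + 0.09280·294.0)/2.214 = 51.76 µg/L.

51.8 µg/L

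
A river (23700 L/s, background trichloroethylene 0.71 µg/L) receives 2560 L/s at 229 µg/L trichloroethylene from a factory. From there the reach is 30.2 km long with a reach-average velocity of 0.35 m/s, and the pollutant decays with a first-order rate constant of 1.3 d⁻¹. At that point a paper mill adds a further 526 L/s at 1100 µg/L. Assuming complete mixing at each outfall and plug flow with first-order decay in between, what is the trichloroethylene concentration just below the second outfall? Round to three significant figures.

27.7 µg/L

Mass balance: C = (23700·0.7100 + 2560·229.0) / 26260 = 603100/26260 = 22.97 µg/L; combined flow 26260 L/s.
Travel time t = 30.2·1000 / 0.35 = 86290 s = 23.97 h.
After decay, C = 22.97 × e^(−kt) = 22.97 × 0.2730 = 6.270 µg/L.
At the second outfall, C = (26260·6.270 + 526.0·1100) / (26260 + 526.0) = 27.75 µg/L.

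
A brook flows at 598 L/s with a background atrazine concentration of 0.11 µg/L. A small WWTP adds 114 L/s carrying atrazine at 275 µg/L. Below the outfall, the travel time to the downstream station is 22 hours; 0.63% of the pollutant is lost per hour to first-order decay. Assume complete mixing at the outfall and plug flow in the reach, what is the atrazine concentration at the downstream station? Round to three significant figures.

38.4 µg/L

Flow-weighted average: C = (598.0·0.1100 + 114.0·275.0) / 712.0 = 31420/712.0 = 44.12 µg/L.
0.63%/h lost → k = −ln(1 − 0.0063) = 0.006320 h⁻¹.
First-order decay: C = 44.12·exp(−k·t) = 44.12·0.8702 = 38.40 µg/L.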